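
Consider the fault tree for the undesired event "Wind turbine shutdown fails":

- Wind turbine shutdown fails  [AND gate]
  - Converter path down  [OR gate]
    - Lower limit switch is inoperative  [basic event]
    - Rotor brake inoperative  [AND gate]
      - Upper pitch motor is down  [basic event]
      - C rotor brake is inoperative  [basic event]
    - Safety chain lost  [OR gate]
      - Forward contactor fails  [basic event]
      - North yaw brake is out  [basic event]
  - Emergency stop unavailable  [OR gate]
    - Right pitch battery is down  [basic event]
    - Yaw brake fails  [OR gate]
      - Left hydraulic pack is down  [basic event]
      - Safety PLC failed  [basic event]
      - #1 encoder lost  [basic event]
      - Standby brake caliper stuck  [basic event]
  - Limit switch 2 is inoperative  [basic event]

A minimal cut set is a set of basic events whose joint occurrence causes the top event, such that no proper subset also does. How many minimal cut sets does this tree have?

20

Rotor brake inoperative [AND]: one cut set from each child combined → 1 × 1 = 1 cut set(s).
Safety chain lost [OR]: union of children's cut sets → 2 cut set(s).
Converter path down [OR]: union of children's cut sets → 4 cut set(s).
Yaw brake fails [OR]: union of children's cut sets → 4 cut set(s).
Emergency stop unavailable [OR]: union of children's cut sets → 5 cut set(s).
Wind turbine shutdown fails [AND]: one cut set from each child combined → 4 × 5 × 1 = 20 cut set(s).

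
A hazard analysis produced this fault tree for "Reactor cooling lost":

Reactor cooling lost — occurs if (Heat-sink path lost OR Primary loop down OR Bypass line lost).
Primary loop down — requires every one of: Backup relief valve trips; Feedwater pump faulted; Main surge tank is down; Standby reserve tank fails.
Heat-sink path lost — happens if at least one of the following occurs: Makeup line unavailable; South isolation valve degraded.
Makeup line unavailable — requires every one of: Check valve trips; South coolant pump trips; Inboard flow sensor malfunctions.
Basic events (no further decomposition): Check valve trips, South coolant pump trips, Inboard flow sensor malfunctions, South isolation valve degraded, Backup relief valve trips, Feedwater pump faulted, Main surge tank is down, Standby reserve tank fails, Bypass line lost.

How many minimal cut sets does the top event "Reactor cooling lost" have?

Makeup line unavailable [AND]: one cut set from each child combined → 1 × 1 × 1 = 1 cut set(s).
Heat-sink path lost [OR]: union of children's cut sets → 2 cut set(s).
Primary loop down [AND]: one cut set from each child combined → 1 × 1 × 1 × 1 = 1 cut set(s).
Reactor cooling lost [OR]: union of children's cut sets → 4 cut set(s).
Minimal cut sets: {Check valve trips, Inboard flow sensor malfunctions, South coolant pump trips}; {South isolation valve degraded}; {Backup relief valve trips, Feedwater pump faulted, Main surge tank is down, Standby reserve tank fails}; {Bypass line lost}.

4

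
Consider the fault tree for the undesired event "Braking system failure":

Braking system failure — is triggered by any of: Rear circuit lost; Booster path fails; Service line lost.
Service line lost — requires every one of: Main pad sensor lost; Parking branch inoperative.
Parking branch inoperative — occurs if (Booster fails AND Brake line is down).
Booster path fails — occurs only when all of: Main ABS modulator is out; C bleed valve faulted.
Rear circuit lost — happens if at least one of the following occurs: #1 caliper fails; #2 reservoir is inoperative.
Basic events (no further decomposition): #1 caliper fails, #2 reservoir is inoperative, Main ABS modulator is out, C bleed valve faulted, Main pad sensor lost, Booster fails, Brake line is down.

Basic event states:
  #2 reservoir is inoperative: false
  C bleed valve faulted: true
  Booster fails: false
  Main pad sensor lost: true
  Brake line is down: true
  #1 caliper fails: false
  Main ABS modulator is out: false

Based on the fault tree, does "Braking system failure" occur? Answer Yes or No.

No

Rear circuit lost [OR]: #1 caliper fails=not, #2 reservoir is inoperative=not → no input occurs → does not occur.
Booster path fails [AND]: Main ABS modulator is out=not, C bleed valve faulted=occurs → not all inputs occur → does not occur.
Parking branch inoperative [AND]: Booster fails=not, Brake line is down=occurs → not all inputs occur → does not occur.
Service line lost [AND]: Main pad sensor lost=occurs, Parking branch inoperative=not → not all inputs occur → does not occur.
Braking system failure [OR]: Rear circuit lost=not, Booster path fails=not, Service line lost=not → no input occurs → does not occur.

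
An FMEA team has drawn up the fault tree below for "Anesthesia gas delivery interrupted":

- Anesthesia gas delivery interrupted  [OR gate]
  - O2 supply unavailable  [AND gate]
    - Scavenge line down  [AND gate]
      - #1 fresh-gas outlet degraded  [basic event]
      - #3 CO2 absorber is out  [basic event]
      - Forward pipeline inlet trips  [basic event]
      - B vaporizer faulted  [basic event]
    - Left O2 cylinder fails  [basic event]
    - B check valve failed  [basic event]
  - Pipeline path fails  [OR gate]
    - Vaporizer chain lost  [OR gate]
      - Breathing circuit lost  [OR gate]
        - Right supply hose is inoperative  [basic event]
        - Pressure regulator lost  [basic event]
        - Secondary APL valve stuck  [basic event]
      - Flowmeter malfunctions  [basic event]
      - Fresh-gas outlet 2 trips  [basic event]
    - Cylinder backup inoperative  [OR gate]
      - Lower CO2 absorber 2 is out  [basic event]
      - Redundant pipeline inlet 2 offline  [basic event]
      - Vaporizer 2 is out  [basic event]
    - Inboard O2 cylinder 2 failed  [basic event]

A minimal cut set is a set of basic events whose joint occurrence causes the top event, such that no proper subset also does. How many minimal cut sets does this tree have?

Scavenge line down [AND]: one cut set from each child combined → 1 × 1 × 1 × 1 = 1 cut set(s).
O2 supply unavailable [AND]: one cut set from each child combined → 1 × 1 × 1 = 1 cut set(s).
Breathing circuit lost [OR]: union of children's cut sets → 3 cut set(s).
Vaporizer chain lost [OR]: union of children's cut sets → 5 cut set(s).
Cylinder backup inoperative [OR]: union of children's cut sets → 3 cut set(s).
Pipeline path fails [OR]: union of children's cut sets → 9 cut set(s).
Anesthesia gas delivery interrupted [OR]: union of children's cut sets → 10 cut set(s).
Minimal cut sets: {#1 fresh-gas outlet degraded, #3 CO2 absorber is out, B check valve failed, B vaporizer faulted, Forward pipeline inlet trips, Left O2 cylinder fails}; {Right supply hose is inoperative}; {Pressure regulator lost}; {Secondary APL valve stuck}; {Flowmeter malfunctions}; {Fresh-gas outlet 2 trips}; {Lower CO2 absorber 2 is out}; {Redundant pipeline inlet 2 offline}; {Vaporizer 2 is out}; {Inboard O2 cylinder 2 failed}.

10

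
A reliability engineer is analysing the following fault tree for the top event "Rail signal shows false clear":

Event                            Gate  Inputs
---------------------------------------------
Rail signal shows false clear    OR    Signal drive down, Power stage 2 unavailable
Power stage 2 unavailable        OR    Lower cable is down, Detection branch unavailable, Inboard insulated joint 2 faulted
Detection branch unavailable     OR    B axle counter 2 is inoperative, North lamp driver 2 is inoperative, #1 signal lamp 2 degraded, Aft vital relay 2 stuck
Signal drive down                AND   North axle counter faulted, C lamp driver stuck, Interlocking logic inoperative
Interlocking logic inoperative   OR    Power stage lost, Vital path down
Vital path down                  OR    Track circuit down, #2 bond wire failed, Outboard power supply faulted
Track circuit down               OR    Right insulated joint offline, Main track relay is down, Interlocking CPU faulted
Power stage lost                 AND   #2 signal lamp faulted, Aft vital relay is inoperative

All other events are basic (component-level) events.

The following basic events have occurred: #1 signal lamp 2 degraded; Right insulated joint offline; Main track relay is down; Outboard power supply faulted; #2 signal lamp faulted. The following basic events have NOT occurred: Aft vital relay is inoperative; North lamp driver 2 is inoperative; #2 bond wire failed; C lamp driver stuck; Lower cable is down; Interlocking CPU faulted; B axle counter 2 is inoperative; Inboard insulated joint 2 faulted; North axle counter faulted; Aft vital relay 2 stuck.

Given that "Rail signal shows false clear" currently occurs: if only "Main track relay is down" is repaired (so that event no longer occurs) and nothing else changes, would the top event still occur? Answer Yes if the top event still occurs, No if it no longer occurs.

Counterfactual: set "Main track relay is down" to not occurred.
Power stage lost [AND]: #2 signal lamp faulted=occurs, Aft vital relay is inoperative=not → not all inputs occur → does not occur.
Track circuit down [OR]: Right insulated joint offline=occurs, Main track relay is down=not, Interlocking CPU faulted=not → at least one input occurs → occurs.
Vital path down [OR]: Track circuit down=occurs, #2 bond wire failed=not, Outboard power supply faulted=occurs → at least one input occurs → occurs.
Interlocking logic inoperative [OR]: Power stage lost=not, Vital path down=occurs → at least one input occurs → occurs.
Signal drive down [AND]: North axle counter faulted=not, C lamp driver stuck=not, Interlocking logic inoperative=occurs → not all inputs occur → does not occur.
Detection branch unavailable [OR]: B axle counter 2 is inoperative=not, North lamp driver 2 is inoperative=not, #1 signal lamp 2 degraded=occurs, Aft vital relay 2 stuck=not → at least one input occurs → occurs.
Power stage 2 unavailable [OR]: Lower cable is down=not, Detection branch unavailable=occurs, Inboard insulated joint 2 faulted=not → at least one input occurs → occurs.
Rail signal shows false clear [OR]: Signal drive down=not, Power stage 2 unavailable=occurs → at least one input occurs → occurs.

Yes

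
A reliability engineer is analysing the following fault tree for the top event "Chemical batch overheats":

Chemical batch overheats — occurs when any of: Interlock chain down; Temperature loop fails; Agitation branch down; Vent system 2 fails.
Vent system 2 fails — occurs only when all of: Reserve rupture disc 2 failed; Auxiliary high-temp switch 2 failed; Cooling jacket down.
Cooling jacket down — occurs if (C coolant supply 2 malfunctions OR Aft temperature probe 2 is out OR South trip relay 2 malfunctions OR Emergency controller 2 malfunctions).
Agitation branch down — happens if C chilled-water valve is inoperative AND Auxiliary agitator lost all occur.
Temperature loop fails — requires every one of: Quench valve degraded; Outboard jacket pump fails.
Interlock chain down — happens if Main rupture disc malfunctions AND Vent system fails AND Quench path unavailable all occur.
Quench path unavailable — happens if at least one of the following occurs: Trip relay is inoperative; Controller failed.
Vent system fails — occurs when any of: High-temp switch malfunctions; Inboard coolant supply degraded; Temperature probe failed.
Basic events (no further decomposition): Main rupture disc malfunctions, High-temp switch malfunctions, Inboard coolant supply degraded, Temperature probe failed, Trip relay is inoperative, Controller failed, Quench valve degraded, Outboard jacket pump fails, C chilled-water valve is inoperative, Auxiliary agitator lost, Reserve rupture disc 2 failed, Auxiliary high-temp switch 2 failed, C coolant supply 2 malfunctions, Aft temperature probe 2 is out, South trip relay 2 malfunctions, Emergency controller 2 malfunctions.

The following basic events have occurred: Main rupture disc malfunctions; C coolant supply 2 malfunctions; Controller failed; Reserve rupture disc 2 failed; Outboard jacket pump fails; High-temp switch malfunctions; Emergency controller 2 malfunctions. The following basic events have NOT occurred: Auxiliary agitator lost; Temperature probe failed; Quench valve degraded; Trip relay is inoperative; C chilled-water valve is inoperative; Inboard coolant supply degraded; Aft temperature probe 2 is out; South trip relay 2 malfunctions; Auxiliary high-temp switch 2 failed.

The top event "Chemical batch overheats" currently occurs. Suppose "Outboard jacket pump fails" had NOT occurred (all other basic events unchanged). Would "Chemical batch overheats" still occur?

Yes

Counterfactual: set "Outboard jacket pump fails" to not occurred.
Vent system fails [OR]: High-temp switch malfunctions=occurs, Inboard coolant supply degraded=not, Temperature probe failed=not → at least one input occurs → occurs.
Quench path unavailable [OR]: Trip relay is inoperative=not, Controller failed=occurs → at least one input occurs → occurs.
Interlock chain down [AND]: Main rupture disc malfunctions=occurs, Vent system fails=occurs, Quench path unavailable=occurs → all inputs occur → occurs.
Temperature loop fails [AND]: Quench valve degraded=not, Outboard jacket pump fails=not → not all inputs occur → does not occur.
Agitation branch down [AND]: C chilled-water valve is inoperative=not, Auxiliary agitator lost=not → not all inputs occur → does not occur.
Cooling jacket down [OR]: C coolant supply 2 malfunctions=occurs, Aft temperature probe 2 is out=not, South trip relay 2 malfunctions=not, Emergency controller 2 malfunctions=occurs → at least one input occurs → occurs.
Vent system 2 fails [AND]: Reserve rupture disc 2 failed=occurs, Auxiliary high-temp switch 2 failed=not, Cooling jacket down=occurs → not all inputs occur → does not occur.
Chemical batch overheats [OR]: Interlock chain down=occurs, Temperature loop fails=not, Agitation branch down=not, Vent system 2 fails=not → at least one input occurs → occurs.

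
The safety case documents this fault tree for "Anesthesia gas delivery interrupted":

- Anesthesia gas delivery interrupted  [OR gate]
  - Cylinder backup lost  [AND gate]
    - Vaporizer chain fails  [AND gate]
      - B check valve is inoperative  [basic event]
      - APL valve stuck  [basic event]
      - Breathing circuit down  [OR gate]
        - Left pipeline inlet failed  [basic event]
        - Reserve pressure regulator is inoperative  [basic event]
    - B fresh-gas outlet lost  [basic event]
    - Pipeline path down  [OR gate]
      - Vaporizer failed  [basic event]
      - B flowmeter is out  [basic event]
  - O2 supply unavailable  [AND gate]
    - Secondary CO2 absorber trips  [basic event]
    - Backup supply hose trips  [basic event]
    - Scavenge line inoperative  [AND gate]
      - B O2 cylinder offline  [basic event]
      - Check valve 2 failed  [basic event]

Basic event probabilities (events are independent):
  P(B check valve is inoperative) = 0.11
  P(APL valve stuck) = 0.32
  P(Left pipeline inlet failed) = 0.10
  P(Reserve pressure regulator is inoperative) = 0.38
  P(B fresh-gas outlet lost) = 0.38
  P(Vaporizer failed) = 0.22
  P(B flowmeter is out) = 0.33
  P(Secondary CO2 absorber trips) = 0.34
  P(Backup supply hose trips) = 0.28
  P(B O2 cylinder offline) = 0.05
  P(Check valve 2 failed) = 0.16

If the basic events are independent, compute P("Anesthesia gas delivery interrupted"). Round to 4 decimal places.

P(Breathing circuit down) [OR] = 1 − (1−0.10) × (1−0.38) = 0.442000
P(Vaporizer chain fails) [AND] = 0.11 × 0.32 × 0.442000 = 0.015558
P(Pipeline path down) [OR] = 1 − (1−0.22) × (1−0.33) = 0.477400
P(Cylinder backup lost) [AND] = 0.015558 × 0.38 × 0.477400 = 0.002822
P(Scavenge line inoperative) [AND] = 0.05 × 0.16 = 0.008000
P(O2 supply unavailable) [AND] = 0.34 × 0.28 × 0.008000 = 0.000762
P(Anesthesia gas delivery interrupted) [OR] = 1 − (1−0.002822) × (1−0.000762) = 0.003582
Rounded to 4 decimal places: P(Anesthesia gas delivery interrupted) ≈ 0.0036.

0.0036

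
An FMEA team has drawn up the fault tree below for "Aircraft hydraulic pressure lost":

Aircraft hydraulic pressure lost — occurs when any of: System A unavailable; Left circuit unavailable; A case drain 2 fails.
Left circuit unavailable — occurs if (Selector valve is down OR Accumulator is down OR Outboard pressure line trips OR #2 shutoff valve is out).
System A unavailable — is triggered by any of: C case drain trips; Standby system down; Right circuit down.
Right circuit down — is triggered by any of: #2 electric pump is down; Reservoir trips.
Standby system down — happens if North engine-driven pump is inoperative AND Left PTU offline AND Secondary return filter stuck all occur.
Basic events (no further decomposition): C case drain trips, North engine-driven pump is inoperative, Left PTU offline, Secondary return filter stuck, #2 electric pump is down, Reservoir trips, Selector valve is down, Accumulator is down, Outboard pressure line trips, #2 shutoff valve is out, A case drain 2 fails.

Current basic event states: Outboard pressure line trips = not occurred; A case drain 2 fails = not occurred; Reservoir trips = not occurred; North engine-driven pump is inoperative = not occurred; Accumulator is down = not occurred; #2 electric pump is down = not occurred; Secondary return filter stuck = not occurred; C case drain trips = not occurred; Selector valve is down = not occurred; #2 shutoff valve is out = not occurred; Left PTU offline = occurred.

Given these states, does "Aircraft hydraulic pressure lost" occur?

No

Standby system down [AND]: North engine-driven pump is inoperative=not, Left PTU offline=occurs, Secondary return filter stuck=not → not all inputs occur → does not occur.
Right circuit down [OR]: #2 electric pump is down=not, Reservoir trips=not → no input occurs → does not occur.
System A unavailable [OR]: C case drain trips=not, Standby system down=not, Right circuit down=not → no input occurs → does not occur.
Left circuit unavailable [OR]: Selector valve is down=not, Accumulator is down=not, Outboard pressure line trips=not, #2 shutoff valve is out=not → no input occurs → does not occur.
Aircraft hydraulic pressure lost [OR]: System A unavailable=not, Left circuit unavailable=not, A case drain 2 fails=not → no input occurs → does not occur.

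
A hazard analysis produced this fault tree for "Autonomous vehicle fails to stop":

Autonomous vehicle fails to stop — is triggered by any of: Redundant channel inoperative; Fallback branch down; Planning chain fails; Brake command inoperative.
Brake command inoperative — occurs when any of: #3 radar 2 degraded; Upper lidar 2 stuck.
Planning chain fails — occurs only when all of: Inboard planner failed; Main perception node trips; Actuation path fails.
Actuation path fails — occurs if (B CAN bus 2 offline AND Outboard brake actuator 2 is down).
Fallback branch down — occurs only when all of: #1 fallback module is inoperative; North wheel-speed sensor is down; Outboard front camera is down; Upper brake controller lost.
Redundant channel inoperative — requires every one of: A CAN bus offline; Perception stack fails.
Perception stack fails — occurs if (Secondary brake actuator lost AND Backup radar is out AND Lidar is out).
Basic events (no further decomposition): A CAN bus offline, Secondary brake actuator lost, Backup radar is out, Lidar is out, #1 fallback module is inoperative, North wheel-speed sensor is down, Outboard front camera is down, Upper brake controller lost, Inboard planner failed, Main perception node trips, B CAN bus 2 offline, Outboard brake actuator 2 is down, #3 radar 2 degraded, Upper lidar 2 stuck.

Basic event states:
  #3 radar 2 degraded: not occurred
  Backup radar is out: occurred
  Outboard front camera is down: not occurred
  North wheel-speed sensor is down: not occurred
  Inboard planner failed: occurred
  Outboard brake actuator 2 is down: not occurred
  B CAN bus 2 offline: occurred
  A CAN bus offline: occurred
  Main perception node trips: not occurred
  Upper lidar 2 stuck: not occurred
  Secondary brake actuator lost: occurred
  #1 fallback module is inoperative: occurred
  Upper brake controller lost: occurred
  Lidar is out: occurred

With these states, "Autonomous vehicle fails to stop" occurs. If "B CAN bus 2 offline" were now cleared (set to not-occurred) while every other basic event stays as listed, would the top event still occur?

Counterfactual: set "B CAN bus 2 offline" to not occurred.
Perception stack fails [AND]: Secondary brake actuator lost=occurs, Backup radar is out=occurs, Lidar is out=occurs → all inputs occur → occurs.
Redundant channel inoperative [AND]: A CAN bus offline=occurs, Perception stack fails=occurs → all inputs occur → occurs.
Fallback branch down [AND]: #1 fallback module is inoperative=occurs, North wheel-speed sensor is down=not, Outboard front camera is down=not, Upper brake controller lost=occurs → not all inputs occur → does not occur.
Actuation path fails [AND]: B CAN bus 2 offline=not, Outboard brake actuator 2 is down=not → not all inputs occur → does not occur.
Planning chain fails [AND]: Inboard planner failed=occurs, Main perception node trips=not, Actuation path fails=not → not all inputs occur → does not occur.
Brake command inoperative [OR]: #3 radar 2 degraded=not, Upper lidar 2 stuck=not → no input occurs → does not occur.
Autonomous vehicle fails to stop [OR]: Redundant channel inoperative=occurs, Fallback branch down=not, Planning chain fails=not, Brake command inoperative=not → at least one input occurs → occurs.

Yes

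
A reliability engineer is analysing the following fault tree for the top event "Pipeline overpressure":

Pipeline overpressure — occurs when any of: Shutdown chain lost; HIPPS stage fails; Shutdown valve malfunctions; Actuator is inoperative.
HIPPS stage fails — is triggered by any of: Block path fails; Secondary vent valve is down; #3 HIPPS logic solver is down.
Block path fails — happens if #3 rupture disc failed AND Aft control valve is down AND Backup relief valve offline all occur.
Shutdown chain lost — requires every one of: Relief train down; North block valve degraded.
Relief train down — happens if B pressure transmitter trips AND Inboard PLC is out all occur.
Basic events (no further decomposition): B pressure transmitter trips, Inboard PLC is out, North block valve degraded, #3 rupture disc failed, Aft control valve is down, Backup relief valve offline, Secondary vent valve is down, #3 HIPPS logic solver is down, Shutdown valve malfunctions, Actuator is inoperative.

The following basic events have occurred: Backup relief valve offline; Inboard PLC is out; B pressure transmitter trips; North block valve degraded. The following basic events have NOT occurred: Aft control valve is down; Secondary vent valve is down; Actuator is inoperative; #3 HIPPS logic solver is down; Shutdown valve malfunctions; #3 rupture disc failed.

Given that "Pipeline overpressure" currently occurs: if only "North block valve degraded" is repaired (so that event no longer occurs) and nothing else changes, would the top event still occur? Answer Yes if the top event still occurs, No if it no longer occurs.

No

Counterfactual: set "North block valve degraded" to not occurred.
Relief train down [AND]: B pressure transmitter trips=occurs, Inboard PLC is out=occurs → all inputs occur → occurs.
Shutdown chain lost [AND]: Relief train down=occurs, North block valve degraded=not → not all inputs occur → does not occur.
Block path fails [AND]: #3 rupture disc failed=not, Aft control valve is down=not, Backup relief valve offline=occurs → not all inputs occur → does not occur.
HIPPS stage fails [OR]: Block path fails=not, Secondary vent valve is down=not, #3 HIPPS logic solver is down=not → no input occurs → does not occur.
Pipeline overpressure [OR]: Shutdown chain lost=not, HIPPS stage fails=not, Shutdown valve malfunctions=not, Actuator is inoperative=not → no input occurs → does not occur.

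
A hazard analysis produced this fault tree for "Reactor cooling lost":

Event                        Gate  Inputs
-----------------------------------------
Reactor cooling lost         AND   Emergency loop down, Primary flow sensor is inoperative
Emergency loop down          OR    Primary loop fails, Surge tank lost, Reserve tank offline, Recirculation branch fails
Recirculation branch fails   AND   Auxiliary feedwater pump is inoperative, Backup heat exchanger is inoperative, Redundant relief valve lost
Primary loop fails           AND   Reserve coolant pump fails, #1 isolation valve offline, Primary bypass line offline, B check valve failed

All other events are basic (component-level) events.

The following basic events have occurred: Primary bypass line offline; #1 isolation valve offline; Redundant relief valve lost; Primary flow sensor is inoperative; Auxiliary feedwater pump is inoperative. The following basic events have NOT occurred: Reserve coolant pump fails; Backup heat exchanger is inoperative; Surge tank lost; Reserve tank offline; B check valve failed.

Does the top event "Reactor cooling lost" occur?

No

Primary loop fails [AND]: Reserve coolant pump fails=not, #1 isolation valve offline=occurs, Primary bypass line offline=occurs, B check valve failed=not → not all inputs occur → does not occur.
Recirculation branch fails [AND]: Auxiliary feedwater pump is inoperative=occurs, Backup heat exchanger is inoperative=not, Redundant relief valve lost=occurs → not all inputs occur → does not occur.
Emergency loop down [OR]: Primary loop fails=not, Surge tank lost=not, Reserve tank offline=not, Recirculation branch fails=not → no input occurs → does not occur.
Reactor cooling lost [AND]: Emergency loop down=not, Primary flow sensor is inoperative=occurs → not all inputs occur → does not occur.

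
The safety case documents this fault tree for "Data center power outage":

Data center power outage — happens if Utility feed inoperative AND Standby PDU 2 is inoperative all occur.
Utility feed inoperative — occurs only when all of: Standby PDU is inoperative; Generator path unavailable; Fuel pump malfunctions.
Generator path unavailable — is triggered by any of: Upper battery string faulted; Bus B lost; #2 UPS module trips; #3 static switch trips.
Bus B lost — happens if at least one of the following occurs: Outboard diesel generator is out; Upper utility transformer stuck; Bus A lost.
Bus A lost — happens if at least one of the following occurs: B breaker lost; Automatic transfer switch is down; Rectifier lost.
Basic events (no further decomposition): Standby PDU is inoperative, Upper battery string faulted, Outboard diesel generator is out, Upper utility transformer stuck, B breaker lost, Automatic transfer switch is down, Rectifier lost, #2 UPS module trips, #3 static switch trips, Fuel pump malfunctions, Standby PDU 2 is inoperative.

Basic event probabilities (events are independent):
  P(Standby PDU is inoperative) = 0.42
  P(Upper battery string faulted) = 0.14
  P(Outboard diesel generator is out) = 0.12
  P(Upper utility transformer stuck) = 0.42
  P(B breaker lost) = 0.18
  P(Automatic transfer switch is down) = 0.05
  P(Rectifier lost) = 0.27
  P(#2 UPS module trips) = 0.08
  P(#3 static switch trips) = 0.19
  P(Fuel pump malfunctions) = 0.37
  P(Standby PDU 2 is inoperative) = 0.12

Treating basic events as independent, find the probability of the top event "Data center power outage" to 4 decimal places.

P(Bus A lost) [OR] = 1 − (1−0.18) × (1−0.05) × (1−0.27) = 0.431330
P(Bus B lost) [OR] = 1 − (1−0.12) × (1−0.42) × (1−0.431330) = 0.709751
P(Generator path unavailable) [OR] = 1 − (1−0.14) × (1−0.709751) × (1−0.08) × (1−0.19) = 0.813988
P(Utility feed inoperative) [AND] = 0.42 × 0.813988 × 0.37 = 0.126494
P(Data center power outage) [AND] = 0.126494 × 0.12 = 0.015179
Rounded to 4 decimal places: P(Data center power outage) ≈ 0.0152.

0.0152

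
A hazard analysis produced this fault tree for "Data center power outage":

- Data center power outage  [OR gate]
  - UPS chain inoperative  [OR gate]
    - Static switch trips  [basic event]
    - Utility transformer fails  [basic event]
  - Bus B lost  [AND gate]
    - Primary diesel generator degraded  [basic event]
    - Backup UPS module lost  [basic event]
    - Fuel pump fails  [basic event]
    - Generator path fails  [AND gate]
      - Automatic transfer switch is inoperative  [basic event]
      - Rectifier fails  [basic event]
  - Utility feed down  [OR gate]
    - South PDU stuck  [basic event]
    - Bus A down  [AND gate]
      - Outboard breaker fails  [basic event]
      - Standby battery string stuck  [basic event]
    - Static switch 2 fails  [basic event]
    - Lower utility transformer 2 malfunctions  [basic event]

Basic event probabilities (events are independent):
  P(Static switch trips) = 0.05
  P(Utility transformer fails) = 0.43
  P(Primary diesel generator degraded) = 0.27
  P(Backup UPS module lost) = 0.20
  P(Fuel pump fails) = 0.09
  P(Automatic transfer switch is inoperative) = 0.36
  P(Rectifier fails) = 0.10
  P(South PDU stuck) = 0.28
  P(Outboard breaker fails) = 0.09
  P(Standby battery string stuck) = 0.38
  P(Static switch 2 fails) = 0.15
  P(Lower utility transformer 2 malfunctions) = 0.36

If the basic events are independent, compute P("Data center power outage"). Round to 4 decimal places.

P(UPS chain inoperative) [OR] = 1 − (1−0.05) × (1−0.43) = 0.458500
P(Generator path fails) [AND] = 0.36 × 0.10 = 0.036000
P(Bus B lost) [AND] = 0.27 × 0.20 × 0.09 × 0.036000 = 0.000175
P(Bus A down) [AND] = 0.09 × 0.38 = 0.034200
P(Utility feed down) [OR] = 1 − (1−0.28) × (1−0.034200) × (1−0.15) × (1−0.36) = 0.621715
P(Data center power outage) [OR] = 1 − (1−0.458500) × (1−0.000175) × (1−0.621715) = 0.795195
Rounded to 4 decimal places: P(Data center power outage) ≈ 0.7952.

0.7952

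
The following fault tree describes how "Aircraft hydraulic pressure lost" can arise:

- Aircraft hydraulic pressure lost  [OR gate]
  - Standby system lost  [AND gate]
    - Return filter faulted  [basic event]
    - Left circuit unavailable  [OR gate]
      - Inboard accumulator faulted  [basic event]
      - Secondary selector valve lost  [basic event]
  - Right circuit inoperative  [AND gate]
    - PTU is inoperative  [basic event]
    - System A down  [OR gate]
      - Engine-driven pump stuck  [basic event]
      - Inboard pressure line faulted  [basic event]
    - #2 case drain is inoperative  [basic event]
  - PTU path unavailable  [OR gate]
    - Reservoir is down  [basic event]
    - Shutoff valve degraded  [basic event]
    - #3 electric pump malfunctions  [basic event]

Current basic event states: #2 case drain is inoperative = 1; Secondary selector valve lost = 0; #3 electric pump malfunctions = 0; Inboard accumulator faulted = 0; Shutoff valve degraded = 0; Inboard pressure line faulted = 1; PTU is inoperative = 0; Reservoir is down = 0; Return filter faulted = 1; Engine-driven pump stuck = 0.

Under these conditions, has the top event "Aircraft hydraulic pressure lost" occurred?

Left circuit unavailable [OR]: Inboard accumulator faulted=not, Secondary selector valve lost=not → no input occurs → does not occur.
Standby system lost [AND]: Return filter faulted=occurs, Left circuit unavailable=not → not all inputs occur → does not occur.
System A down [OR]: Engine-driven pump stuck=not, Inboard pressure line faulted=occurs → at least one input occurs → occurs.
Right circuit inoperative [AND]: PTU is inoperative=not, System A down=occurs, #2 case drain is inoperative=occurs → not all inputs occur → does not occur.
PTU path unavailable [OR]: Reservoir is down=not, Shutoff valve degraded=not, #3 electric pump malfunctions=not → no input occurs → does not occur.
Aircraft hydraulic pressure lost [OR]: Standby system lost=not, Right circuit inoperative=not, PTU path unavailable=not → no input occurs → does not occur.

No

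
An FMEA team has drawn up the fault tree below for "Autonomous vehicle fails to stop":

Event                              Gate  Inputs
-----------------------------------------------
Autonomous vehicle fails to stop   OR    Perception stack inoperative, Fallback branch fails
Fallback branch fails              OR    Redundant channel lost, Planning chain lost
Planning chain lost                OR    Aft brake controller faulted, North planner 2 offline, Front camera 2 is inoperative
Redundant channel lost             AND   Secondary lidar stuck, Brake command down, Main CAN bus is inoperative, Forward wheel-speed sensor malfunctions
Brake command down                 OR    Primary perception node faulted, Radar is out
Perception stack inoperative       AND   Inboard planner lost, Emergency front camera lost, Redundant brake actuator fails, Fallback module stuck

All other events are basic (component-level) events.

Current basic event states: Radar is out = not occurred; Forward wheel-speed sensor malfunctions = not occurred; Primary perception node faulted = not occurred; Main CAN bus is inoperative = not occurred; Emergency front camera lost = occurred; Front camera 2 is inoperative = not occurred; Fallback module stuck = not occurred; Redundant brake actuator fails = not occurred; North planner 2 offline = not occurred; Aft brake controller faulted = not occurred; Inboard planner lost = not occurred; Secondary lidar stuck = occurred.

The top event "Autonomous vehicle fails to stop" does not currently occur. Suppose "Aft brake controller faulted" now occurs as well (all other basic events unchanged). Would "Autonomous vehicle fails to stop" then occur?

Counterfactual: set "Aft brake controller faulted" to occurred.
Perception stack inoperative [AND]: Inboard planner lost=not, Emergency front camera lost=occurs, Redundant brake actuator fails=not, Fallback module stuck=not → not all inputs occur → does not occur.
Brake command down [OR]: Primary perception node faulted=not, Radar is out=not → no input occurs → does not occur.
Redundant channel lost [AND]: Secondary lidar stuck=occurs, Brake command down=not, Main CAN bus is inoperative=not, Forward wheel-speed sensor malfunctions=not → not all inputs occur → does not occur.
Planning chain lost [OR]: Aft brake controller faulted=occurs, North planner 2 offline=not, Front camera 2 is inoperative=not → at least one input occurs → occurs.
Fallback branch fails [OR]: Redundant channel lost=not, Planning chain lost=occurs → at least one input occurs → occurs.
Autonomous vehicle fails to stop [OR]: Perception stack inoperative=not, Fallback branch fails=occurs → at least one input occurs → occurs.

Yes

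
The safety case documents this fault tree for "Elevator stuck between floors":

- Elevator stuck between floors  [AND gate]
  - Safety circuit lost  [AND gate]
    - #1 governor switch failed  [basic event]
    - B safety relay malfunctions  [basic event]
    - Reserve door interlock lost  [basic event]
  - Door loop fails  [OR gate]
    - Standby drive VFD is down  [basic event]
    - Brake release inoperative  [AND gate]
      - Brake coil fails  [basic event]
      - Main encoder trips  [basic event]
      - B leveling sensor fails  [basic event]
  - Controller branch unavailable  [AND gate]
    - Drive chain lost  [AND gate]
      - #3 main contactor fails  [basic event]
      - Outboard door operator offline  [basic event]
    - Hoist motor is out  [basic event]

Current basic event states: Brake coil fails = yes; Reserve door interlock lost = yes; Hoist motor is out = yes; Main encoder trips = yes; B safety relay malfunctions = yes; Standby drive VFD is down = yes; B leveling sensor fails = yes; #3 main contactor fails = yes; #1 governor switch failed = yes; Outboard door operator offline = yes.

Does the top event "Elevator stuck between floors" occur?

Safety circuit lost [AND]: #1 governor switch failed=occurs, B safety relay malfunctions=occurs, Reserve door interlock lost=occurs → all inputs occur → occurs.
Brake release inoperative [AND]: Brake coil fails=occurs, Main encoder trips=occurs, B leveling sensor fails=occurs → all inputs occur → occurs.
Door loop fails [OR]: Standby drive VFD is down=occurs, Brake release inoperative=occurs → at least one input occurs → occurs.
Drive chain lost [AND]: #3 main contactor fails=occurs, Outboard door operator offline=occurs → all inputs occur → occurs.
Controller branch unavailable [AND]: Drive chain lost=occurs, Hoist motor is out=occurs → all inputs occur → occurs.
Elevator stuck between floors [AND]: Safety circuit lost=occurs, Door loop fails=occurs, Controller branch unavailable=occurs → all inputs occur → occurs.

Yes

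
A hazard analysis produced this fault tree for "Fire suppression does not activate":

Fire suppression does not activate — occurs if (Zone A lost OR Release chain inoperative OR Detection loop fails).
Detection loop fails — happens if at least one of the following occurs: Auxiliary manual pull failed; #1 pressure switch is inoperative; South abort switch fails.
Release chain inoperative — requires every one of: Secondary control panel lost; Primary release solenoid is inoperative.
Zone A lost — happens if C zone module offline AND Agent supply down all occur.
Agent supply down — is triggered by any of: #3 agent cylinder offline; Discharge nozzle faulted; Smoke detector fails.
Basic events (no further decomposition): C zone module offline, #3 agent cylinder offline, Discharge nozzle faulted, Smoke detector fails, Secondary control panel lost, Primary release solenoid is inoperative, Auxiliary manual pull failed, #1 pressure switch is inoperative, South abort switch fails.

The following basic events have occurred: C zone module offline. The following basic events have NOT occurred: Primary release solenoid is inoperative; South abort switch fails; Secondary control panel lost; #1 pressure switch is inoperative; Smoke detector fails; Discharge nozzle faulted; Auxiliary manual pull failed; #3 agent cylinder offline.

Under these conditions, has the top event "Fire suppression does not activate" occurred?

Agent supply down [OR]: #3 agent cylinder offline=not, Discharge nozzle faulted=not, Smoke detector fails=not → no input occurs → does not occur.
Zone A lost [AND]: C zone module offline=occurs, Agent supply down=not → not all inputs occur → does not occur.
Release chain inoperative [AND]: Secondary control panel lost=not, Primary release solenoid is inoperative=not → not all inputs occur → does not occur.
Detection loop fails [OR]: Auxiliary manual pull failed=not, #1 pressure switch is inoperative=not, South abort switch fails=not → no input occurs → does not occur.
Fire suppression does not activate [OR]: Zone A lost=not, Release chain inoperative=not, Detection loop fails=not → no input occurs → does not occur.

No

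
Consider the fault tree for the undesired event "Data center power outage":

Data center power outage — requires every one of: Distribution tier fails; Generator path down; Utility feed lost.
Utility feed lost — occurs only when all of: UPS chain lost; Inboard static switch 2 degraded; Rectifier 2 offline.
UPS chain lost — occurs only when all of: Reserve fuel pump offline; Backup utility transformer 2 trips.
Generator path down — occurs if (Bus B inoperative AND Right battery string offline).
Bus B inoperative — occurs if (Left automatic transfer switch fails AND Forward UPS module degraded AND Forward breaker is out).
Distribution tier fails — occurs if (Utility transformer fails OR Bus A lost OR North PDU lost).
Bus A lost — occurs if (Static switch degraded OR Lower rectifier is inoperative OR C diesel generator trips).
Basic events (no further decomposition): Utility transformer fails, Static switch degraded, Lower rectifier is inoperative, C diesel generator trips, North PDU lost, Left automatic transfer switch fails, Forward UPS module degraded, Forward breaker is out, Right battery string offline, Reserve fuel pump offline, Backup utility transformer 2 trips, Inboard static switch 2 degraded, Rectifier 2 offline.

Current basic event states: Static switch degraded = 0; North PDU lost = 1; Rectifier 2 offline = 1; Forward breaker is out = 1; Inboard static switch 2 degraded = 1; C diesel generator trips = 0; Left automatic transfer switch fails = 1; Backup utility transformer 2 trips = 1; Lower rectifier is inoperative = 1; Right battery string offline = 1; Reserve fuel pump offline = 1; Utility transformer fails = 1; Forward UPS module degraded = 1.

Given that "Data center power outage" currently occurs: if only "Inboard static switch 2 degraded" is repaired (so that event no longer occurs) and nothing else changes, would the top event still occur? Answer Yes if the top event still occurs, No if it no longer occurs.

No

Counterfactual: set "Inboard static switch 2 degraded" to not occurred.
Bus A lost [OR]: Static switch degraded=not, Lower rectifier is inoperative=occurs, C diesel generator trips=not → at least one input occurs → occurs.
Distribution tier fails [OR]: Utility transformer fails=occurs, Bus A lost=occurs, North PDU lost=occurs → at least one input occurs → occurs.
Bus B inoperative [AND]: Left automatic transfer switch fails=occurs, Forward UPS module degraded=occurs, Forward breaker is out=occurs → all inputs occur → occurs.
Generator path down [AND]: Bus B inoperative=occurs, Right battery string offline=occurs → all inputs occur → occurs.
UPS chain lost [AND]: Reserve fuel pump offline=occurs, Backup utility transformer 2 trips=occurs → all inputs occur → occurs.
Utility feed lost [AND]: UPS chain lost=occurs, Inboard static switch 2 degraded=not, Rectifier 2 offline=occurs → not all inputs occur → does not occur.
Data center power outage [AND]: Distribution tier fails=occurs, Generator path down=occurs, Utility feed lost=not → not all inputs occur → does not occur.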